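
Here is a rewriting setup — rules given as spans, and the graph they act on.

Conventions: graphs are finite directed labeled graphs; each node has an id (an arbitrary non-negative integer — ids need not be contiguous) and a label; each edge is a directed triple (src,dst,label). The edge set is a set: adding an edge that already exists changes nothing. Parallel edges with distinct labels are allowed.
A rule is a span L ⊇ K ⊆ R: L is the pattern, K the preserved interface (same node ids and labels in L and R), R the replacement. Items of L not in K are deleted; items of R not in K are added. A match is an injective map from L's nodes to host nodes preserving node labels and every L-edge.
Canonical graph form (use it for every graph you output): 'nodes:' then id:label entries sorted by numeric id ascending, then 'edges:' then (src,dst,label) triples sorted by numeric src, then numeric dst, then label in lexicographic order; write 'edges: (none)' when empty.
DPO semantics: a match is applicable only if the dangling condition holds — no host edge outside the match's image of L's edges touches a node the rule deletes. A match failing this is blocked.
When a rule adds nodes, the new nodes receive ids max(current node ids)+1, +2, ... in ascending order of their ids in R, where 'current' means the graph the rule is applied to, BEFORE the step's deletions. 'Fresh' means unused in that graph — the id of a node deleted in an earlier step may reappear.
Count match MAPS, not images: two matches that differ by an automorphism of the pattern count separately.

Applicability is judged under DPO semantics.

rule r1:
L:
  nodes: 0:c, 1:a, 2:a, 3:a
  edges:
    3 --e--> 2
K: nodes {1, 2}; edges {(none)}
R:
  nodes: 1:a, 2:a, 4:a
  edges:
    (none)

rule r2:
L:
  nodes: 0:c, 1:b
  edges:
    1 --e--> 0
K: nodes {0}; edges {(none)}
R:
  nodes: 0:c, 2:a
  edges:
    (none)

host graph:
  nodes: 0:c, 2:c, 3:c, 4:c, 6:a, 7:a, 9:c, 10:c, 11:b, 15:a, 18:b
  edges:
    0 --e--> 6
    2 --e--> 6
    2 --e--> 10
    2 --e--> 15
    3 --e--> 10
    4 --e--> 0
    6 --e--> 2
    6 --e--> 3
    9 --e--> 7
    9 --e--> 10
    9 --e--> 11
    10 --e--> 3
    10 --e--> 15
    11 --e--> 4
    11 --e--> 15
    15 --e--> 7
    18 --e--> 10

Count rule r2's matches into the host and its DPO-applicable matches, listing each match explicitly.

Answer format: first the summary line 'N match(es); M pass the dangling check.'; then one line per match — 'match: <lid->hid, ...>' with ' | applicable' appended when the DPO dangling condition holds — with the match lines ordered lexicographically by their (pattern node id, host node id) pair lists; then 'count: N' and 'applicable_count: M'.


2 match(es); 1 pass the dangling check.
match: 0->4, 1->11
match: 0->10, 1->18 | applicable
count: 2
applicable_count: 1


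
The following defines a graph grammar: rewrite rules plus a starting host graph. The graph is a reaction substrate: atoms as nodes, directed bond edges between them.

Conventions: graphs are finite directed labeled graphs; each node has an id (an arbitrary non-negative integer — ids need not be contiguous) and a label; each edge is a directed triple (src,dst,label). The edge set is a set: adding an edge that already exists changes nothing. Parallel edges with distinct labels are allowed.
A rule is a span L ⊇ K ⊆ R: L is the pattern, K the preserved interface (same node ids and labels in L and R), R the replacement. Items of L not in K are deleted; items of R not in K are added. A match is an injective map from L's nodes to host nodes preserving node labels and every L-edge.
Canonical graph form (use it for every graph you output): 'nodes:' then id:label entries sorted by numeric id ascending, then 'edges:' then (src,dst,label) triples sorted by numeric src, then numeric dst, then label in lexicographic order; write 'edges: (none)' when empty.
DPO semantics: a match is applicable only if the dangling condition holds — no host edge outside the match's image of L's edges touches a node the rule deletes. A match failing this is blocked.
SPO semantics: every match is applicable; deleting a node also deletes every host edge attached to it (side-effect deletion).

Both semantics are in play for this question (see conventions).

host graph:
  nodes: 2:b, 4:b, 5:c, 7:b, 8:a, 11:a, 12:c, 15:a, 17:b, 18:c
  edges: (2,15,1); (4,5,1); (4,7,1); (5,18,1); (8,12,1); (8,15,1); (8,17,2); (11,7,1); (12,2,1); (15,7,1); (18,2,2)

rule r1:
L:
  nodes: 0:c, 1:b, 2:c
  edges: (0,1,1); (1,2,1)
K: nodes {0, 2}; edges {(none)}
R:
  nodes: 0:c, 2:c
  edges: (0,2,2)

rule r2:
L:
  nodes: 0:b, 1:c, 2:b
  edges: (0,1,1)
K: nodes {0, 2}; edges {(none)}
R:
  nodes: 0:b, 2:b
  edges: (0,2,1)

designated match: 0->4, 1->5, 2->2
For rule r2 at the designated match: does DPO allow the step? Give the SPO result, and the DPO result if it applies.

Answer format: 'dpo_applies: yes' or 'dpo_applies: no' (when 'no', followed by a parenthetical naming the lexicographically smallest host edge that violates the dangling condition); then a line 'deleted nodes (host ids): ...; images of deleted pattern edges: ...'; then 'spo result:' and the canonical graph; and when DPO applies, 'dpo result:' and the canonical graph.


dpo_applies: no
(the rule deletes node 5, which keeps host edge (5,18,1) outside the match image — the dangling condition fails, DPO blocks; SPO proceeds and side-deletes such edges)
deleted nodes (host ids): 5; images of deleted pattern edges: (4,5,1)
spo result:
nodes: 2:b, 4:b, 7:b, 8:a, 11:a, 12:c, 15:a, 17:b, 18:c
edges: (2,15,1); (4,2,1); (4,7,1); (8,12,1); (8,15,1); (8,17,2); (11,7,1); (12,2,1); (15,7,1); (18,2,2)


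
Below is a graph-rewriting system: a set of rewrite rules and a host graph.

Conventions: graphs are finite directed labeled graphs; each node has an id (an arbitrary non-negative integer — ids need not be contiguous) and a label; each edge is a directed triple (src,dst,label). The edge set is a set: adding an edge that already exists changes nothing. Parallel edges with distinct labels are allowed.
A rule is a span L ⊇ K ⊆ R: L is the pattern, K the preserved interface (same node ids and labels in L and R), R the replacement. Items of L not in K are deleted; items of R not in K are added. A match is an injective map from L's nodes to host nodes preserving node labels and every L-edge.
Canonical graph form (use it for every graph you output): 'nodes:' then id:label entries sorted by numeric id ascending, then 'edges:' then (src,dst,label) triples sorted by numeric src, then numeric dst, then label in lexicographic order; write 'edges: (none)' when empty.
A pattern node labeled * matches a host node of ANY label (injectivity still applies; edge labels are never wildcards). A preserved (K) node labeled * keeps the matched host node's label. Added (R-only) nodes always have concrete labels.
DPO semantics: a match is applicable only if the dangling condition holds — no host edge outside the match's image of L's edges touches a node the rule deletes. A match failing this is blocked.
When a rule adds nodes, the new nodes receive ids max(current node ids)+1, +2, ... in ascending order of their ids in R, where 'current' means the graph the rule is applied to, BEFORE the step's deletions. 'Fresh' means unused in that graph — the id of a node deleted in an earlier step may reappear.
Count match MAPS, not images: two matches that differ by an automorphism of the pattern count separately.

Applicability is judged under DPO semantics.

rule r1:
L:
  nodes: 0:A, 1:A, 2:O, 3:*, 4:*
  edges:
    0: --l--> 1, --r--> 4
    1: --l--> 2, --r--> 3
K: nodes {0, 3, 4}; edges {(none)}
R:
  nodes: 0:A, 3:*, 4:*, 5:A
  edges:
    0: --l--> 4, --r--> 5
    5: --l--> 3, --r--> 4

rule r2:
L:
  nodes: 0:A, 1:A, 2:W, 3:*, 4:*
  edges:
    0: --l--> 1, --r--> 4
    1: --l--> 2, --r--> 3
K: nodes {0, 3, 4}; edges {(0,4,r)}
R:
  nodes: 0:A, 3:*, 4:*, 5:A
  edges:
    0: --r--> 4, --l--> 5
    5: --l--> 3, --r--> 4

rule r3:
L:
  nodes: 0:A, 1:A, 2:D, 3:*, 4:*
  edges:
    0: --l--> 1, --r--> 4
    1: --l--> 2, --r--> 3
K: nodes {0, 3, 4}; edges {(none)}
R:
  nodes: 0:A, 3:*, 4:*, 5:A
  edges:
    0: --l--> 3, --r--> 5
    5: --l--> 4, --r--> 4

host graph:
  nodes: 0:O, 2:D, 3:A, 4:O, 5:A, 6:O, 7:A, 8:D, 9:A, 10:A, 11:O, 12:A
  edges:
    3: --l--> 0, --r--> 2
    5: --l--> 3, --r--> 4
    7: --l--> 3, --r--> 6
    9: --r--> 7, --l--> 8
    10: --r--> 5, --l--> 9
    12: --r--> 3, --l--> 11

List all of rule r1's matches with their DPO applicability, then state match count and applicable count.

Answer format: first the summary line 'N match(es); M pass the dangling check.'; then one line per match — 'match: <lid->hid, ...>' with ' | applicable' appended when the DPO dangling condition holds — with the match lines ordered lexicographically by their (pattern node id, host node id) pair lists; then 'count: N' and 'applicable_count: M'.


2 match(es); 0 pass the dangling check.
match: 0->5, 1->3, 2->0, 3->2, 4->4
match: 0->7, 1->3, 2->0, 3->2, 4->6
count: 2
applicable_count: 0


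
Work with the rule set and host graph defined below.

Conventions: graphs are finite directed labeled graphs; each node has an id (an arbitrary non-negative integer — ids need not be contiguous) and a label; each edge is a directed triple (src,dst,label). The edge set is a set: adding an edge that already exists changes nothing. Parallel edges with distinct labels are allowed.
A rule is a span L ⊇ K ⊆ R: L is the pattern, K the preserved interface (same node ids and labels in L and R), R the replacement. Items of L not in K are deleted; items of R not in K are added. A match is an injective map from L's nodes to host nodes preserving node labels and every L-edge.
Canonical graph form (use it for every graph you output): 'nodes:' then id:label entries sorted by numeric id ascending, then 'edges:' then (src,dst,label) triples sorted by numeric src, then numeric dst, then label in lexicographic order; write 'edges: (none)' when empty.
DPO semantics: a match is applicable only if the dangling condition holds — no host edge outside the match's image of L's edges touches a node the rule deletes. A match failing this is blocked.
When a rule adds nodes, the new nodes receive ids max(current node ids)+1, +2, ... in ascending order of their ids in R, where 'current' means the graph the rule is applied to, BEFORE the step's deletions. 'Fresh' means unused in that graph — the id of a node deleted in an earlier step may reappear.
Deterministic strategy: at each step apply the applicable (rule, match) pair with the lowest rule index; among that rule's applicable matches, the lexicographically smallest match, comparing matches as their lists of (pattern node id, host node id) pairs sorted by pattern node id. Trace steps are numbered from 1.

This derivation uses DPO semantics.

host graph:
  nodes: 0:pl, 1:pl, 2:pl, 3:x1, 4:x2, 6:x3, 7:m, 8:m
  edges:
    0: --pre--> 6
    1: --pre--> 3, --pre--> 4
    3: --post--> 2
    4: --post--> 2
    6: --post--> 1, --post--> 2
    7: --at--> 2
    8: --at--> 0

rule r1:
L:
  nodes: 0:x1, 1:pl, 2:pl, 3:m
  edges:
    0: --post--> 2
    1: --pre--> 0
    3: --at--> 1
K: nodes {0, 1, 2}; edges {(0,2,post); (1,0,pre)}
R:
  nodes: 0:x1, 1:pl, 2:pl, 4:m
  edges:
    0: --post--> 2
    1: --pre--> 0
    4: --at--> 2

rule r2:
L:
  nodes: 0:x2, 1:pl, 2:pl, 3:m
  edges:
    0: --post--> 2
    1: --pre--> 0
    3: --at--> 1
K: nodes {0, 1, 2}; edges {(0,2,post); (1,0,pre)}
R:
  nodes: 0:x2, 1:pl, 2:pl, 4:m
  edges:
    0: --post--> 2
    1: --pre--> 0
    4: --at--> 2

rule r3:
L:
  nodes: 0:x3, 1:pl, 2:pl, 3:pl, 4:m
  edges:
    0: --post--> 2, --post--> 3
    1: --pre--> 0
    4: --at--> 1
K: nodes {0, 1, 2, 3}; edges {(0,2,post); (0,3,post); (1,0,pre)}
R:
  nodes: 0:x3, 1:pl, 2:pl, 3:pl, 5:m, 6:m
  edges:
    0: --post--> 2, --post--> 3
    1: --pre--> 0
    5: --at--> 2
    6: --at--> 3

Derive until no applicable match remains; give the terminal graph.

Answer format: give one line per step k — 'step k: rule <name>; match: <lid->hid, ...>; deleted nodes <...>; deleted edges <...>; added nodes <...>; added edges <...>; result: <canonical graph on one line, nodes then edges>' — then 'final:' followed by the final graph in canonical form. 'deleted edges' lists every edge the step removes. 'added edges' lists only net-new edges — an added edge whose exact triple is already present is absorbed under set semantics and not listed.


step 1: rule r3; match: 0->6, 1->0, 2->1, 3->2, 4->8; deleted nodes 8; deleted edges (8,0,at); added nodes 9, 10; added edges (9,1,at); (10,2,at); result: nodes: 0:pl, 1:pl, 2:pl, 3:x1, 4:x2, 6:x3, 7:m, 9:m, 10:m edges: (0,6,pre); (1,3,pre); (1,4,pre); (3,2,post); (4,2,post); (6,1,post); (6,2,post); (7,2,at); (9,1,at); (10,2,at)
step 2: rule r1; match: 0->3, 1->1, 2->2, 3->9; deleted nodes 9; deleted edges (9,1,at); added nodes 11; added edges (11,2,at); result: nodes: 0:pl, 1:pl, 2:pl, 3:x1, 4:x2, 6:x3, 7:m, 10:m, 11:m edges: (0,6,pre); (1,3,pre); (1,4,pre); (3,2,post); (4,2,post); (6,1,post); (6,2,post); (7,2,at); (10,2,at); (11,2,at)
final:
nodes: 0:pl, 1:pl, 2:pl, 3:x1, 4:x2, 6:x3, 7:m, 10:m, 11:m
edges: (0,6,pre); (1,3,pre); (1,4,pre); (3,2,post); (4,2,post); (6,1,post); (6,2,post); (7,2,at); (10,2,at); (11,2,at)


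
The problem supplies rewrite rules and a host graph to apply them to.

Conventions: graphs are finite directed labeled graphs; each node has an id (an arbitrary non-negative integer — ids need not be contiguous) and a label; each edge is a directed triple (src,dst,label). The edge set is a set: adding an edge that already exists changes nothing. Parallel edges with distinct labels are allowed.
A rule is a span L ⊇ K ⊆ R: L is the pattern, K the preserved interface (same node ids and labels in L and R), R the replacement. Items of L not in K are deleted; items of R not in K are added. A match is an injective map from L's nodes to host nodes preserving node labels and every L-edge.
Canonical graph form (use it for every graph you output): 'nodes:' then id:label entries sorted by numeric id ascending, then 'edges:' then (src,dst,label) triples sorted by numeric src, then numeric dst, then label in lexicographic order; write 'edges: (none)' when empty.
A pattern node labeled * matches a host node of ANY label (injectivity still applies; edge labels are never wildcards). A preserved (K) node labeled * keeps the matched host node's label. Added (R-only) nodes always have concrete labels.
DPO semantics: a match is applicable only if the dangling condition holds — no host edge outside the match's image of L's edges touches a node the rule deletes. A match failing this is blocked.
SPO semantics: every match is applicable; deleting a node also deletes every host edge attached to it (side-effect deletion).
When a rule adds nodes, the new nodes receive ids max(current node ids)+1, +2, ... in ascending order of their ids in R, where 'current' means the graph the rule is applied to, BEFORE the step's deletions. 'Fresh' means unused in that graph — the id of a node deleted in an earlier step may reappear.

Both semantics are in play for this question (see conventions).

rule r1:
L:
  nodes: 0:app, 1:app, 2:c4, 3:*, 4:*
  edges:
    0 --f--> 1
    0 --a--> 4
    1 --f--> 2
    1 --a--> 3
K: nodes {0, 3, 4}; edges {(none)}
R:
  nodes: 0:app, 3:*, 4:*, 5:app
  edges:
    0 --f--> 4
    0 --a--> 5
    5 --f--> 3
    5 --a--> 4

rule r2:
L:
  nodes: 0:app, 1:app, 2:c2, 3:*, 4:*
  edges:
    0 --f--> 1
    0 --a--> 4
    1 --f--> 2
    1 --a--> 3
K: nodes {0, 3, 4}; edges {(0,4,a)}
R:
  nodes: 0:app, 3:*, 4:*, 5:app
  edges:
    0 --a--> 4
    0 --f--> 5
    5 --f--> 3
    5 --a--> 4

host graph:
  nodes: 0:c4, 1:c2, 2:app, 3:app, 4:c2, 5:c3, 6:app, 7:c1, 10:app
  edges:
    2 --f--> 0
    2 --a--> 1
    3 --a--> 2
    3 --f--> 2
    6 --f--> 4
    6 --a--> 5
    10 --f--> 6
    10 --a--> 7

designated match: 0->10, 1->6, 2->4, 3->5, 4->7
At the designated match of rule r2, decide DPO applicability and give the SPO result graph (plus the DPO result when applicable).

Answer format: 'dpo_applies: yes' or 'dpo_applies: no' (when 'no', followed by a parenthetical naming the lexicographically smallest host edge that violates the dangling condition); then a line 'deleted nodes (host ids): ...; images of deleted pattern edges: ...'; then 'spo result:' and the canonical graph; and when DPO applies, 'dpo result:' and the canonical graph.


dpo_applies: yes
deleted nodes (host ids): 4, 6; images of deleted pattern edges: (6,4,f); (6,5,a); (10,6,f)
spo result:
nodes: 0:c4, 1:c2, 2:app, 3:app, 5:c3, 7:c1, 10:app, 11:app
edges: (2,0,f); (2,1,a); (3,2,a); (3,2,f); (10,7,a); (10,11,f); (11,5,f); (11,7,a)
dpo result:
nodes: 0:c4, 1:c2, 2:app, 3:app, 5:c3, 7:c1, 10:app, 11:app
edges: (2,0,f); (2,1,a); (3,2,a); (3,2,f); (10,7,a); (10,11,f); (11,5,f); (11,7,a)


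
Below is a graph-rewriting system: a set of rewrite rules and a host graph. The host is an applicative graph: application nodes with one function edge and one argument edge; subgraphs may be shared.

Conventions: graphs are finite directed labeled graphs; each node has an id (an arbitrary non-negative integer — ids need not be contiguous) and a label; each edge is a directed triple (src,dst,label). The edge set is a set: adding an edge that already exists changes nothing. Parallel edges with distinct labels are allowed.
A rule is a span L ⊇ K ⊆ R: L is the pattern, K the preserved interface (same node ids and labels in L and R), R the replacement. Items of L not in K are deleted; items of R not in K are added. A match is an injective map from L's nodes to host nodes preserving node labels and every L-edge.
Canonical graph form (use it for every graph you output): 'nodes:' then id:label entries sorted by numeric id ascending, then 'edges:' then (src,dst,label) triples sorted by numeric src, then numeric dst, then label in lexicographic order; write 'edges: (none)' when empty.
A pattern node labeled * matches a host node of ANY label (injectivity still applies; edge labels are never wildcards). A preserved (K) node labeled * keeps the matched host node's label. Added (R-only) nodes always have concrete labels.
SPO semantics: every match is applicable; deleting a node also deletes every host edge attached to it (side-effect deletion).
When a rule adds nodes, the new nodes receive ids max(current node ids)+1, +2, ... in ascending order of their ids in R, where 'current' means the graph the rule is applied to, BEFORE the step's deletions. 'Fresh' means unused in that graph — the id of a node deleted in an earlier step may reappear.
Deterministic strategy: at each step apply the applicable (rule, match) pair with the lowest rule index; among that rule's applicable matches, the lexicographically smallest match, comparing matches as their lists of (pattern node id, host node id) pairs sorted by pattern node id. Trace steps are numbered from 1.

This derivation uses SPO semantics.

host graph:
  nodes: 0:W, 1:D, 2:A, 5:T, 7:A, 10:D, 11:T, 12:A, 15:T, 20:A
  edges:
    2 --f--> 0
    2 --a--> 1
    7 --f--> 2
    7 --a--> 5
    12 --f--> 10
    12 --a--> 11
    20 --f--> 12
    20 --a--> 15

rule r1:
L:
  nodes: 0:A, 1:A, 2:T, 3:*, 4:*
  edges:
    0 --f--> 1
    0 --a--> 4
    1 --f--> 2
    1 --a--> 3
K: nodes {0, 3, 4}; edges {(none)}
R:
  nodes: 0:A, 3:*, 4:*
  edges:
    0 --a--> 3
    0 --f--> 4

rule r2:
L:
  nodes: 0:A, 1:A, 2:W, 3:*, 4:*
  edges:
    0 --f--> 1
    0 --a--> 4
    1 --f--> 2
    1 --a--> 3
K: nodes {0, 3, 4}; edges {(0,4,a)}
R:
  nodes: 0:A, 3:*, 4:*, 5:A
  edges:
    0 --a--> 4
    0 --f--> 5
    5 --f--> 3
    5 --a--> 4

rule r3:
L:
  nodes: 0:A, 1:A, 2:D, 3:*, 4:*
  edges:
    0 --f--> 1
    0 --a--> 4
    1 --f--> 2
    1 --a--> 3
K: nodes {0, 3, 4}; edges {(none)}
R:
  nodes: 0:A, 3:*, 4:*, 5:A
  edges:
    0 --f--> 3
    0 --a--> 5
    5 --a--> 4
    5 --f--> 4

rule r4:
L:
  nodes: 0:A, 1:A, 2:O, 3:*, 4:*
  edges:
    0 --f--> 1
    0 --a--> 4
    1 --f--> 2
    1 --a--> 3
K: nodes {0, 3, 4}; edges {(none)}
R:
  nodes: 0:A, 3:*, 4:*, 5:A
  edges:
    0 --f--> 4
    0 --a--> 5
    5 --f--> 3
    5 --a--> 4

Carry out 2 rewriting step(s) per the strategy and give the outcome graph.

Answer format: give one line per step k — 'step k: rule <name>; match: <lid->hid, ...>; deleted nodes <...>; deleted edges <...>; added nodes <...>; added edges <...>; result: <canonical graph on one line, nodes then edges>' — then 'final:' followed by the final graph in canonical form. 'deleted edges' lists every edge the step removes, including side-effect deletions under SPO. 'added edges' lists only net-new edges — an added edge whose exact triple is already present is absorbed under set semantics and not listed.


step 1: rule r2; match: 0->7, 1->2, 2->0, 3->1, 4->5; deleted nodes 0, 2; deleted edges (2,0,f); (2,1,a); (7,2,f); added nodes 21; added edges (7,21,f); (21,1,f); (21,5,a); result: nodes: 1:D, 5:T, 7:A, 10:D, 11:T, 12:A, 15:T, 20:A, 21:A edges: (7,5,a); (7,21,f); (12,10,f); (12,11,a); (20,12,f); (20,15,a); (21,1,f); (21,5,a)
step 2: rule r3; match: 0->20, 1->12, 2->10, 3->11, 4->15; deleted nodes 10, 12; deleted edges (12,10,f); (12,11,a); (20,12,f); (20,15,a); added nodes 22; added edges (20,11,f); (20,22,a); (22,15,a); (22,15,f); result: nodes: 1:D, 5:T, 7:A, 11:T, 15:T, 20:A, 21:A, 22:A edges: (7,5,a); (7,21,f); (20,11,f); (20,22,a); (21,1,f); (21,5,a); (22,15,a); (22,15,f)
final:
nodes: 1:D, 5:T, 7:A, 11:T, 15:T, 20:A, 21:A, 22:A
edges: (7,5,a); (7,21,f); (20,11,f); (20,22,a); (21,1,f); (21,5,a); (22,15,a); (22,15,f)


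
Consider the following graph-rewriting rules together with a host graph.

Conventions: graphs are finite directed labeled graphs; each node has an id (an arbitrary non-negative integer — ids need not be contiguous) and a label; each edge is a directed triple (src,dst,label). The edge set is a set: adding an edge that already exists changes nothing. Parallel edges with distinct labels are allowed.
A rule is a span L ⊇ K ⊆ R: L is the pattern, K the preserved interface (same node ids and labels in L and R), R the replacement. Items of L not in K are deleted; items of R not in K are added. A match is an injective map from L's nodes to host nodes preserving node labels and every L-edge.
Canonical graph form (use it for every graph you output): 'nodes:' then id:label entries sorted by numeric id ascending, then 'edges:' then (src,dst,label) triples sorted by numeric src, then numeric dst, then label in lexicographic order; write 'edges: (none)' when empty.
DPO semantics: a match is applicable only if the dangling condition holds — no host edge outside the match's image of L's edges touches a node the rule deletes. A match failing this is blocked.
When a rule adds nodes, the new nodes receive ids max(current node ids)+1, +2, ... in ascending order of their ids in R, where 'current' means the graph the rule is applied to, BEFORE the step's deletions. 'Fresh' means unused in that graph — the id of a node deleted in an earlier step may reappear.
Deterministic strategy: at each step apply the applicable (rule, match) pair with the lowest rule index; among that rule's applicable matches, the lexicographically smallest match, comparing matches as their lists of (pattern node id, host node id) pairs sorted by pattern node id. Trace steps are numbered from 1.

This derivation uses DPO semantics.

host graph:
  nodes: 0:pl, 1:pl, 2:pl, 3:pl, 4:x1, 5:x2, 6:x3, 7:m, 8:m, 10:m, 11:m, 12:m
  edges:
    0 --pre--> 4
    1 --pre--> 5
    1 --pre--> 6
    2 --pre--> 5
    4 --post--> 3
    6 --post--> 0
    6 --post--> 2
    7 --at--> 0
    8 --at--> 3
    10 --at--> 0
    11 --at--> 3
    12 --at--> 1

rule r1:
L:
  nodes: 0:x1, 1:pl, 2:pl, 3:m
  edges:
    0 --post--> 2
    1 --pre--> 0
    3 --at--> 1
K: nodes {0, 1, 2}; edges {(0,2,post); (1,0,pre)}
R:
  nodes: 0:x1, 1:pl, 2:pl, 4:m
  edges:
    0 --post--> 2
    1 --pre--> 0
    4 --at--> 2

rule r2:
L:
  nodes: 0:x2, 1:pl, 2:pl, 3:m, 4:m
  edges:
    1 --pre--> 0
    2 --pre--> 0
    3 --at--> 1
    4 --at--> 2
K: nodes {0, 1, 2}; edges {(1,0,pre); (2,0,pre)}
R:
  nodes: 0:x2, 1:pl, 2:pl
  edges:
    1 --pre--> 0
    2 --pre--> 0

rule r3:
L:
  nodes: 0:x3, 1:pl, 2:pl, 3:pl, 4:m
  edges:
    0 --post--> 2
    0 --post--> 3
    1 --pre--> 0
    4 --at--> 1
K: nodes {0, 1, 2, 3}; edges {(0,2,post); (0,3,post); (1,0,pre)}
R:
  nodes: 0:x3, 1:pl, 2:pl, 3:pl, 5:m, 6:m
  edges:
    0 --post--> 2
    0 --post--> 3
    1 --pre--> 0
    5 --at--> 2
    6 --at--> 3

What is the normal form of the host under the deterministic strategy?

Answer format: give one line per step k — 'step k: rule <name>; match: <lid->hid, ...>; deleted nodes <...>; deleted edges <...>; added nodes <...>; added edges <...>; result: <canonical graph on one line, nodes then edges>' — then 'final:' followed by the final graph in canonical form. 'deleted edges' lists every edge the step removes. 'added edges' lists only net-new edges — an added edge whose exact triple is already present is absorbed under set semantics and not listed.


step 1: rule r1; match: 0->4, 1->0, 2->3, 3->7; deleted nodes 7; deleted edges (7,0,at); added nodes 13; added edges (13,3,at); result: nodes: 0:pl, 1:pl, 2:pl, 3:pl, 4:x1, 5:x2, 6:x3, 8:m, 10:m, 11:m, 12:m, 13:m edges: (0,4,pre); (1,5,pre); (1,6,pre); (2,5,pre); (4,3,post); (6,0,post); (6,2,post); (8,3,at); (10,0,at); (11,3,at); (12,1,at); (13,3,at)
step 2: rule r1; match: 0->4, 1->0, 2->3, 3->10; deleted nodes 10; deleted edges (10,0,at); added nodes 14; added edges (14,3,at); result: nodes: 0:pl, 1:pl, 2:pl, 3:pl, 4:x1, 5:x2, 6:x3, 8:m, 11:m, 12:m, 13:m, 14:m edges: (0,4,pre); (1,5,pre); (1,6,pre); (2,5,pre); (4,3,post); (6,0,post); (6,2,post); (8,3,at); (11,3,at); (12,1,at); (13,3,at); (14,3,at)
step 3: rule r3; match: 0->6, 1->1, 2->0, 3->2, 4->12; deleted nodes 12; deleted edges (12,1,at); added nodes 15, 16; added edges (15,0,at); (16,2,at); result: nodes: 0:pl, 1:pl, 2:pl, 3:pl, 4:x1, 5:x2, 6:x3, 8:m, 11:m, 13:m, 14:m, 15:m, 16:m edges: (0,4,pre); (1,5,pre); (1,6,pre); (2,5,pre); (4,3,post); (6,0,post); (6,2,post); (8,3,at); (11,3,at); (13,3,at); (14,3,at); (15,0,at); (16,2,at)
step 4: rule r1; match: 0->4, 1->0, 2->3, 3->15; deleted nodes 15; deleted edges (15,0,at); added nodes 17; added edges (17,3,at); result: nodes: 0:pl, 1:pl, 2:pl, 3:pl, 4:x1, 5:x2, 6:x3, 8:m, 11:m, 13:m, 14:m, 16:m, 17:m edges: (0,4,pre); (1,5,pre); (1,6,pre); (2,5,pre); (4,3,post); (6,0,post); (6,2,post); (8,3,at); (11,3,at); (13,3,at); (14,3,at); (16,2,at); (17,3,at)
final:
nodes: 0:pl, 1:pl, 2:pl, 3:pl, 4:x1, 5:x2, 6:x3, 8:m, 11:m, 13:m, 14:m, 16:m, 17:m
edges: (0,4,pre); (1,5,pre); (1,6,pre); (2,5,pre); (4,3,post); (6,0,post); (6,2,post); (8,3,at); (11,3,at); (13,3,at); (14,3,at); (16,2,at); (17,3,at)


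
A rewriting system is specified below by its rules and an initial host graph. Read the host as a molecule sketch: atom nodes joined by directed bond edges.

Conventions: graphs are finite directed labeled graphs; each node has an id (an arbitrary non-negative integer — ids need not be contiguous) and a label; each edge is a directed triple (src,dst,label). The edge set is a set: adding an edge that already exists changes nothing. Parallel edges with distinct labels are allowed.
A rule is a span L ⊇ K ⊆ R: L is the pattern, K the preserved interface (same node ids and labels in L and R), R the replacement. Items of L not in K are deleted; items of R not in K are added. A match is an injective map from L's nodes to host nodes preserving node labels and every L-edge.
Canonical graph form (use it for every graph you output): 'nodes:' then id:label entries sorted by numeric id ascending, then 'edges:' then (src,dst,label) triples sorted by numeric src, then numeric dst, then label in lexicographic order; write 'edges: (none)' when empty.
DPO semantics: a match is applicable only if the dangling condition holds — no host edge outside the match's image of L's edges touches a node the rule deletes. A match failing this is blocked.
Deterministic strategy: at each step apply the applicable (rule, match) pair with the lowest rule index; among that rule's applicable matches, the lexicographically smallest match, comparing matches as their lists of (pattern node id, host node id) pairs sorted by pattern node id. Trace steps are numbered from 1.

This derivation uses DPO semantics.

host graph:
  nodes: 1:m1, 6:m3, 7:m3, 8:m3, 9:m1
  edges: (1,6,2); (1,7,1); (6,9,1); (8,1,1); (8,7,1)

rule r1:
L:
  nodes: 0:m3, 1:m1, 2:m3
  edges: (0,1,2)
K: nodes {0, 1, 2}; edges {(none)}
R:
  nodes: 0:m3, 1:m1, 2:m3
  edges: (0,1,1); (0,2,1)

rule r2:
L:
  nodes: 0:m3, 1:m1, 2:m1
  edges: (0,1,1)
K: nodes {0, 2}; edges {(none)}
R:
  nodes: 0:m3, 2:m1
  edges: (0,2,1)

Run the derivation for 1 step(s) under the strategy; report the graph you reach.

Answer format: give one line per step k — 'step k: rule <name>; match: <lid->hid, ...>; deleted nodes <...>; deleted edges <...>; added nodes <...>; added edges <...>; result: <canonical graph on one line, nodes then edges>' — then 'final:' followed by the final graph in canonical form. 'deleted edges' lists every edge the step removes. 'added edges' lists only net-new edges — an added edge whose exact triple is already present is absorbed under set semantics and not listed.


step 1: rule r2; match: 0->6, 1->9, 2->1; deleted nodes 9; deleted edges (6,9,1); added nodes (none); added edges (6,1,1); result: nodes: 1:m1, 6:m3, 7:m3, 8:m3 edges: (1,6,2); (1,7,1); (6,1,1); (8,1,1); (8,7,1)
final:
nodes: 1:m1, 6:m3, 7:m3, 8:m3
edges: (1,6,2); (1,7,1); (6,1,1); (8,1,1); (8,7,1)


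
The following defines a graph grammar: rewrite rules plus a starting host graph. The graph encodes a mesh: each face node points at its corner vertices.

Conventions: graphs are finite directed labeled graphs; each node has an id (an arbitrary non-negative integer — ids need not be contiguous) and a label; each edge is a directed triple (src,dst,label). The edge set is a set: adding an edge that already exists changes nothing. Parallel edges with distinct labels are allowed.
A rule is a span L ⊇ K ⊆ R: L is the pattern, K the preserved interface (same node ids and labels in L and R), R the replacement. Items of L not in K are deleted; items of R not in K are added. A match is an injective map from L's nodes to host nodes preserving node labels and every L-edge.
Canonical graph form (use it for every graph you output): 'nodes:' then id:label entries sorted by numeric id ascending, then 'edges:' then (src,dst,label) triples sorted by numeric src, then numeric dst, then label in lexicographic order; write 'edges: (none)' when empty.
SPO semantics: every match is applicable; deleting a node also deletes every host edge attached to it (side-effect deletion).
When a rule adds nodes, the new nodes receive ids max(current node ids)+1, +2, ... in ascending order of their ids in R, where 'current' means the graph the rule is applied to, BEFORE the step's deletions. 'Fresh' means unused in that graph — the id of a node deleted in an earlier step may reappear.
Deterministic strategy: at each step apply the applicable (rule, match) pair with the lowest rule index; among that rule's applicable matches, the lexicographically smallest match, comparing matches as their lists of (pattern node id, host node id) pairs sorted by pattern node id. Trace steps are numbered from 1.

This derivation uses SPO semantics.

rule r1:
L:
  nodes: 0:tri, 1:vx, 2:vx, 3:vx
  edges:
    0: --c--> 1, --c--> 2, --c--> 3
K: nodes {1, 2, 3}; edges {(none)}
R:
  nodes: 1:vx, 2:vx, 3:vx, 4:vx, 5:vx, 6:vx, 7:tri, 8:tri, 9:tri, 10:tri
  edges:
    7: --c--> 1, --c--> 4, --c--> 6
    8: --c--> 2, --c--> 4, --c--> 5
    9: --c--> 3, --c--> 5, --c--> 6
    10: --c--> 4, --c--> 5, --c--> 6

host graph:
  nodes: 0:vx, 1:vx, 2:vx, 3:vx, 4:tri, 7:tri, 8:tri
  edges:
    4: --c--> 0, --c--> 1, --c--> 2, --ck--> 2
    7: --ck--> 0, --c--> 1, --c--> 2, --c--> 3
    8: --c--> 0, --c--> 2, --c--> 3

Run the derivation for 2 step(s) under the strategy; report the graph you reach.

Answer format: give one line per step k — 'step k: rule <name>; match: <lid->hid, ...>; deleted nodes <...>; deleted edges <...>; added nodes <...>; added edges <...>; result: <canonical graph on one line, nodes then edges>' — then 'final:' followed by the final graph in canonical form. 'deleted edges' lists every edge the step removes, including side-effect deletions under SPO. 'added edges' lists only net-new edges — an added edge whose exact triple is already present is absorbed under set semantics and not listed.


step 1: rule r1; match: 0->4, 1->0, 2->1, 3->2; deleted nodes 4; deleted edges (4,0,c); (4,1,c); (4,2,c); (4,2,ck); added nodes 9, 10, 11, 12, 13, 14, 15; added edges (12,0,c); (12,9,c); (12,11,c); (13,1,c); (13,9,c); (13,10,c); (14,2,c); (14,10,c); (14,11,c); (15,9,c); (15,10,c); (15,11,c); result: nodes: 0:vx, 1:vx, 2:vx, 3:vx, 7:tri, 8:tri, 9:vx, 10:vx, 11:vx, 12:tri, 13:tri, 14:tri, 15:tri edges: (7,0,ck); (7,1,c); (7,2,c); (7,3,c); (8,0,c); (8,2,c); (8,3,c); (12,0,c); (12,9,c); (12,11,c); (13,1,c); (13,9,c); (13,10,c); (14,2,c); (14,10,c); (14,11,c); (15,9,c); (15,10,c); (15,11,c)
step 2: rule r1; match: 0->7, 1->1, 2->2, 3->3; deleted nodes 7; deleted edges (7,0,ck); (7,1,c); (7,2,c); (7,3,c); added nodes 16, 17, 18, 19, 20, 21, 22; added edges (19,1,c); (19,16,c); (19,18,c); (20,2,c); (20,16,c); (20,17,c); (21,3,c); (21,17,c); (21,18,c); (22,16,c); (22,17,c); (22,18,c); result: nodes: 0:vx, 1:vx, 2:vx, 3:vx, 8:tri, 9:vx, 10:vx, 11:vx, 12:tri, 13:tri, 14:tri, 15:tri, 16:vx, 17:vx, 18:vx, 19:tri, 20:tri, 21:tri, 22:tri edges: (8,0,c); (8,2,c); (8,3,c); (12,0,c); (12,9,c); (12,11,c); (13,1,c); (13,9,c); (13,10,c); (14,2,c); (14,10,c); (14,11,c); (15,9,c); (15,10,c); (15,11,c); (19,1,c); (19,16,c); (19,18,c); (20,2,c); (20,16,c); (20,17,c); (21,3,c); (21,17,c); (21,18,c); (22,16,c); (22,17,c); (22,18,c)
final:
nodes: 0:vx, 1:vx, 2:vx, 3:vx, 8:tri, 9:vx, 10:vx, 11:vx, 12:tri, 13:tri, 14:tri, 15:tri, 16:vx, 17:vx, 18:vx, 19:tri, 20:tri, 21:tri, 22:tri
edges: (8,0,c); (8,2,c); (8,3,c); (12,0,c); (12,9,c); (12,11,c); (13,1,c); (13,9,c); (13,10,c); (14,2,c); (14,10,c); (14,11,c); (15,9,c); (15,10,c); (15,11,c); (19,1,c); (19,16,c); (19,18,c); (20,2,c); (20,16,c); (20,17,c); (21,3,c); (21,17,c); (21,18,c); (22,16,c); (22,17,c); (22,18,c)


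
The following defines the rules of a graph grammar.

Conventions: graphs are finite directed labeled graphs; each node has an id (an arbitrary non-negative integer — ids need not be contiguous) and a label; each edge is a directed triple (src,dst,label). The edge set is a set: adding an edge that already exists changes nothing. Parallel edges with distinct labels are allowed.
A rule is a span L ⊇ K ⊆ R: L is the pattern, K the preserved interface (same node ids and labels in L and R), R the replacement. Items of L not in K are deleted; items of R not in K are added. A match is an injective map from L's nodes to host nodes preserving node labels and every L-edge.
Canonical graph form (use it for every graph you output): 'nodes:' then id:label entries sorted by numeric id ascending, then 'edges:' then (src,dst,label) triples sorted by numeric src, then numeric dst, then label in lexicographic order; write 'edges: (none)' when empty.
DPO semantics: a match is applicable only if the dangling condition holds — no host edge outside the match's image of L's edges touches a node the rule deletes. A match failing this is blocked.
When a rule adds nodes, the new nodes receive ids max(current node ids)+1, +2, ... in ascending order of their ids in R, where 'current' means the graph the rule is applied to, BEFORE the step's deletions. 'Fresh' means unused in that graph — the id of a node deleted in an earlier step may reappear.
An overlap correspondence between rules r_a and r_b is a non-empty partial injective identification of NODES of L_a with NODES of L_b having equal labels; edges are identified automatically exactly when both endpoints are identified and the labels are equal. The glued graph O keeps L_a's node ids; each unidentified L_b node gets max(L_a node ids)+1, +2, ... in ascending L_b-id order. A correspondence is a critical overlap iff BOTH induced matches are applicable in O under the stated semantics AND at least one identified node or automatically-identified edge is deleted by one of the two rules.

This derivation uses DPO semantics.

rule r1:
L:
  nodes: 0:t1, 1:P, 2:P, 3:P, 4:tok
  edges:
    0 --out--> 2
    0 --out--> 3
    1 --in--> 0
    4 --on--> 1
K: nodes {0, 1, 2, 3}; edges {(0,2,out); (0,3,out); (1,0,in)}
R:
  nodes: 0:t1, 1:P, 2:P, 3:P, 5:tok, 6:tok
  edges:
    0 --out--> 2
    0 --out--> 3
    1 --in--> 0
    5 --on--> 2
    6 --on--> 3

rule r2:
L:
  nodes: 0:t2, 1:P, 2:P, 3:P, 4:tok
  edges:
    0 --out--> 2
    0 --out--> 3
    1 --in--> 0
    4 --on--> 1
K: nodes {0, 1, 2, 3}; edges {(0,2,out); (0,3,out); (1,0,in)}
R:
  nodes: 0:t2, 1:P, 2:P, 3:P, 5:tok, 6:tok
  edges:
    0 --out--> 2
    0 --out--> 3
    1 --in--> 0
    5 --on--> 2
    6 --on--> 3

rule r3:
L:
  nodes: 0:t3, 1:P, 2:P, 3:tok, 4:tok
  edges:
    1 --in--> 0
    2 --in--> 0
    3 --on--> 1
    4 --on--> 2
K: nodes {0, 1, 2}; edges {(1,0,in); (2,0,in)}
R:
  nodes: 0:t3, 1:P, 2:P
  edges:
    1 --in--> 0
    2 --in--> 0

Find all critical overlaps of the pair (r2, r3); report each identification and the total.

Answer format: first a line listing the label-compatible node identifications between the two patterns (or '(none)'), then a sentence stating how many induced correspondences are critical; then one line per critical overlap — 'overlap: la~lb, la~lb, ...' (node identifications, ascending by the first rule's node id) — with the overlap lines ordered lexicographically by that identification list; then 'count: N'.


label-compatible node identifications between L(r2) and L(r3): 1~1, 1~2, 2~1, 2~2, 3~1, 3~2, 4~3, 4~4
6 of the induced correspondences are critical overlaps of r2 and r3.
overlap: 1~1, 2~2, 4~3
overlap: 1~1, 3~2, 4~3
overlap: 1~1, 4~3
overlap: 1~2, 2~1, 4~4
overlap: 1~2, 3~1, 4~4
overlap: 1~2, 4~4
count: 6


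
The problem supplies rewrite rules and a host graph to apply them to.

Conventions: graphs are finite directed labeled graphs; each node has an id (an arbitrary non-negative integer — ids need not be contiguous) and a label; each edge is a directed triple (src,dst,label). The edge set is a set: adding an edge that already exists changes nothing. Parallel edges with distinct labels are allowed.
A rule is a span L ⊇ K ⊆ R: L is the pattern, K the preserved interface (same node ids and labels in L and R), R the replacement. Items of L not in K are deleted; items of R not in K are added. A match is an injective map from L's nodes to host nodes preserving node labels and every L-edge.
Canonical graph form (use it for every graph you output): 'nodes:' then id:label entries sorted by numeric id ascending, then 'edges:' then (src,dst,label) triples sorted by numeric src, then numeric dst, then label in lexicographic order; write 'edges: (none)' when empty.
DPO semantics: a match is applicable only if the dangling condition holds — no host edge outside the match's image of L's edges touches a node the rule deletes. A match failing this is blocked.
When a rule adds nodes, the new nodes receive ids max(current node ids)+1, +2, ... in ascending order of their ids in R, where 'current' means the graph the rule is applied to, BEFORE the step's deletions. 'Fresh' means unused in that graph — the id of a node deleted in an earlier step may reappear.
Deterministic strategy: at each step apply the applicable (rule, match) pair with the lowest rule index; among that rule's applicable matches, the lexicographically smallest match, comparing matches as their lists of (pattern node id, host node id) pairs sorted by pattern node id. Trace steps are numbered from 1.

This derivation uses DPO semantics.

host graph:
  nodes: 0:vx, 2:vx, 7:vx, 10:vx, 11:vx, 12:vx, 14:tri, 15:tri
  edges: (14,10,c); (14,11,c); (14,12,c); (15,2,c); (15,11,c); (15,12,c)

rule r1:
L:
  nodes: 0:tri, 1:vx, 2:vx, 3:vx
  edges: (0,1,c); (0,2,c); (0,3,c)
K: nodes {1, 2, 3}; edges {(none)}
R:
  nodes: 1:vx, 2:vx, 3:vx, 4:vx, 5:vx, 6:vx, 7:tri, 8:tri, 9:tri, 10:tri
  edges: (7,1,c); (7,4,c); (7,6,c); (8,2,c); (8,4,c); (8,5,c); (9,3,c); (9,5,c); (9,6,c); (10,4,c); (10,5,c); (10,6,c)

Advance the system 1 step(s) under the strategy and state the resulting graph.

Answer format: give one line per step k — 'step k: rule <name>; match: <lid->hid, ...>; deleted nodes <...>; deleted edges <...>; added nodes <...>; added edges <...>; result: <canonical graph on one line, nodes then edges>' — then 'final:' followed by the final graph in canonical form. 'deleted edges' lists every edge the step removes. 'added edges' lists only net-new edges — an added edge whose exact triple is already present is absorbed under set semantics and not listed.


step 1: rule r1; match: 0->14, 1->10, 2->11, 3->12; deleted nodes 14; deleted edges (14,10,c); (14,11,c); (14,12,c); added nodes 16, 17, 18, 19, 20, 21, 22; added edges (19,10,c); (19,16,c); (19,18,c); (20,11,c); (20,16,c); (20,17,c); (21,12,c); (21,17,c); (21,18,c); (22,16,c); (22,17,c); (22,18,c); result: nodes: 0:vx, 2:vx, 7:vx, 10:vx, 11:vx, 12:vx, 15:tri, 16:vx, 17:vx, 18:vx, 19:tri, 20:tri, 21:tri, 22:tri edges: (15,2,c); (15,11,c); (15,12,c); (19,10,c); (19,16,c); (19,18,c); (20,11,c); (20,16,c); (20,17,c); (21,12,c); (21,17,c); (21,18,c); (22,16,c); (22,17,c); (22,18,c)
final:
nodes: 0:vx, 2:vx, 7:vx, 10:vx, 11:vx, 12:vx, 15:tri, 16:vx, 17:vx, 18:vx, 19:tri, 20:tri, 21:tri, 22:tri
edges: (15,2,c); (15,11,c); (15,12,c); (19,10,c); (19,16,c); (19,18,c); (20,11,c); (20,16,c); (20,17,c); (21,12,c); (21,17,c); (21,18,c); (22,16,c); (22,17,c); (22,18,c)
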